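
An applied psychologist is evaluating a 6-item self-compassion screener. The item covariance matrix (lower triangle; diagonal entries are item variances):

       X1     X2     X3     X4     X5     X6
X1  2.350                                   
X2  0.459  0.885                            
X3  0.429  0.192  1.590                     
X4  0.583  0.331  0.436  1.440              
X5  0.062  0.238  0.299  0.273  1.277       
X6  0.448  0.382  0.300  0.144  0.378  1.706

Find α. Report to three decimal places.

Σσ²ᵢ = 2.350 + 0.885 + 1.590 + 1.440 + 1.277 + 1.706 = 9.248
Sum of the distinct covariances = 4.954
σ²_T = 9.248 + 2 × 4.954 = 19.156
α = (k/(k−1))·(1 − Σσ²ᵢ/σ²_T) = (6/5)·(1 − 9.248/19.156) = 0.621

α = 0.621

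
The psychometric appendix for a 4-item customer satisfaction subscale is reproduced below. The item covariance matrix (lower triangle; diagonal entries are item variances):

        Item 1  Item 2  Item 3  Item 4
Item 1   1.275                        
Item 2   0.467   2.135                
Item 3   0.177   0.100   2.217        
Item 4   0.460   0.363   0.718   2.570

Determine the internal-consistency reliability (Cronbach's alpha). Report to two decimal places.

sum of item variances = 1.275 + 2.135 + 2.217 + 2.570 = 8.197
Sum of the distinct covariances = 2.285
σ²_total = 8.197 + 2 × 2.285 = 12.767
α = (k/(k−1))·(1 − sum of item variances/σ²_total) = (4/3)·(1 − 8.197/12.767) = 0.48

α = 0.48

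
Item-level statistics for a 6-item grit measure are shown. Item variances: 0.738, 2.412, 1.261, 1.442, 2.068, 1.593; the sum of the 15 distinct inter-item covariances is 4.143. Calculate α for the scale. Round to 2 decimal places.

ΣVar(i) = 0.738 + 2.412 + 1.261 + 1.442 + 2.068 + 1.593 = 9.514
Sum of distinct covariances = 4.143
Var(T) = ΣVar(i) + 2·Σcov = 9.514 + 2 × 4.143 = 17.800
α = (6/5)·(1 − 9.514/17.800) = 0.56

α = 0.56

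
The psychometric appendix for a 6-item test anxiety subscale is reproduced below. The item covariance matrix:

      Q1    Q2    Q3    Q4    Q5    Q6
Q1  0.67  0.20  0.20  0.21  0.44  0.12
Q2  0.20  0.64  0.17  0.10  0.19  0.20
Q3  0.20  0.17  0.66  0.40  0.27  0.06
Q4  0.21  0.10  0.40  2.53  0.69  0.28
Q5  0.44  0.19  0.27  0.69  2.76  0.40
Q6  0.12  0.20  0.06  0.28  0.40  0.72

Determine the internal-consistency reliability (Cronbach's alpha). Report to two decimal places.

α = 0.60

Σσ²ᵢ = 0.67 + 0.64 + 0.66 + 2.53 + 2.76 + 0.72 = 7.98
Sum of the distinct covariances = 3.93
total variance = 7.98 + 2 × 3.93 = 15.84
α = (k/(k−1))·(1 − Σσ²ᵢ/total variance) = (6/5)·(1 − 7.98/15.84) = 0.60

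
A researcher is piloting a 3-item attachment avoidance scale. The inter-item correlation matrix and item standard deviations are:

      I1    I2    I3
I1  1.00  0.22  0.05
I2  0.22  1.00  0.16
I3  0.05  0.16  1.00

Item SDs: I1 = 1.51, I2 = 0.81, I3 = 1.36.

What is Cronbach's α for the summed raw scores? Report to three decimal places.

Cronbach's α = 0.280

Σσ²ᵢ = 1.51² + 0.81² + 1.36² = 4.7858
Covariances σ_ij = r_ij · s_i · s_j:
  σ(I1,I2) = 0.22 × 1.51 × 0.81 = 0.2691
  σ(I1,I3) = 0.05 × 1.51 × 1.36 = 0.1027
  σ(I2,I3) = 0.16 × 0.81 × 1.36 = 0.1763
σ²_T = Σσ²ᵢ + 2·Σσ_ij = 4.7858 + 2 × 0.5481 = 5.8820
α = (3/2)·(1 − 4.7858/5.8820) = 0.280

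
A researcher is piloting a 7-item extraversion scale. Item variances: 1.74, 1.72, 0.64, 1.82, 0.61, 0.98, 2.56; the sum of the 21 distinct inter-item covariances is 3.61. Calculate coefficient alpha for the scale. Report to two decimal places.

Σσᵢ² = 1.74 + 1.72 + 0.64 + 1.82 + 0.61 + 0.98 + 2.56 = 10.07
Sum of distinct covariances = 3.61
σ²_total = Σσᵢ² + 2·Σcov = 10.07 + 2 × 3.61 = 17.29
α = (7/6)·(1 − 10.07/17.29) = 0.49

α = 0.49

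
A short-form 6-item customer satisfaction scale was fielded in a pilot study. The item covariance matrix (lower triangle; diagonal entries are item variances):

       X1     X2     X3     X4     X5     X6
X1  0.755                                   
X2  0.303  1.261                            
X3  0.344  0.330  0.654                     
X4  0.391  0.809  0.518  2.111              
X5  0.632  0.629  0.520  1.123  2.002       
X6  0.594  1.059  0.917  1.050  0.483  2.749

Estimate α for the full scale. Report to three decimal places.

sum of item variances = 0.755 + 1.261 + 0.654 + 2.111 + 2.002 + 2.749 = 9.532
Sum of the distinct covariances = 9.702
Var(T) = 9.532 + 2 × 9.702 = 28.936
α = (k/(k−1))·(1 − sum of item variances/Var(T)) = (6/5)·(1 − 9.532/28.936) = 0.805

α = 0.805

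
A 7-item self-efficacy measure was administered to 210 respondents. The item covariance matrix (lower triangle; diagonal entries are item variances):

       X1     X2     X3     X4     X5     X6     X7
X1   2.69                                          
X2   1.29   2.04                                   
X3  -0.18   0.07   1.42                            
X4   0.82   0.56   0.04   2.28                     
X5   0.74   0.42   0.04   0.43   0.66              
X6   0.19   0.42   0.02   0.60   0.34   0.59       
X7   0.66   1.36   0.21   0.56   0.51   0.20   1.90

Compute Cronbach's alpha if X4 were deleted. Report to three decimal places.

Cronbach's alpha = 0.690

Remaining items: X1, X2, X3, X5, X6, X7 (k = 6).
Σσᵢ² = 2.69 + 2.04 + 1.42 + 0.66 + 0.59 + 1.90 = 9.30
Var(T) = 9.30 + 2 × 6.29 = 21.88
α (item deleted) = (6/5)·(1 − 9.30/21.88) = 0.690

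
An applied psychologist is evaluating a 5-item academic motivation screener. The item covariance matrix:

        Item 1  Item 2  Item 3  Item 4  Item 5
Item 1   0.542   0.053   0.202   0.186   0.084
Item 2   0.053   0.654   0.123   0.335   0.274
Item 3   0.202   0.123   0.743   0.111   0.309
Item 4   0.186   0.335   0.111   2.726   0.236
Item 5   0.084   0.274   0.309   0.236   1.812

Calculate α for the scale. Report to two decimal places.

α = 0.46

sum of item variances = 0.542 + 0.654 + 0.743 + 2.726 + 1.812 = 6.477
Sum of off-diagonal covariances = 1.913
σ²_total = 6.477 + 2 × 1.913 = 10.303
α = (k/(k−1))·(1 − sum of item variances/σ²_total) = (5/4)·(1 − 6.477/10.303) = 0.46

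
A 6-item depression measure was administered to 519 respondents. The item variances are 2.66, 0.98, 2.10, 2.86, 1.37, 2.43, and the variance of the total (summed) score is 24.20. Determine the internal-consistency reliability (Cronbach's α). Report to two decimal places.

Σσᵢ² = 2.66 + 0.98 + 2.10 + 2.86 + 1.37 + 2.43 = 12.40
α = (k/(k−1))·(1 − Σσᵢ²/σ²_total) = (6/5)·(1 − 12.40/24.20) = 0.59

α = 0.59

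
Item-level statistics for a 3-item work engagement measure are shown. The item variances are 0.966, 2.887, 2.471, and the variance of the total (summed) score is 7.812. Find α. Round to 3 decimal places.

α = 0.286

sum of item variances = 0.966 + 2.887 + 2.471 = 6.324
α = (k/(k−1))·(1 − sum of item variances/σ²_total) = (3/2)·(1 − 6.324/7.812) = 0.286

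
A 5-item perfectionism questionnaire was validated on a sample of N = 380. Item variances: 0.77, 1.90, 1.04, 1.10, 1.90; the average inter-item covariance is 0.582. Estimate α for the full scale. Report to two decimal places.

α = 0.79

sum of item variances = 0.77 + 1.90 + 1.04 + 1.10 + 1.90 = 6.71
Sum of the 10 distinct covariances = 10 × 0.582 = 5.820
total variance = sum of item variances + 2·Σcov = 6.71 + 2 × 5.820 = 18.350
α = (5/4)·(1 − 6.71/18.350) = 0.79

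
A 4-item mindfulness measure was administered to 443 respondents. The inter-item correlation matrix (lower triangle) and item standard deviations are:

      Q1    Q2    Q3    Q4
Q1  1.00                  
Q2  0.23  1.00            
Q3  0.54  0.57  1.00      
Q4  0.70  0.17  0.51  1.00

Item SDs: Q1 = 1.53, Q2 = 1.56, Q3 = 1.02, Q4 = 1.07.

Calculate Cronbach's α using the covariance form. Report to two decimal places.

Cronbach's α = 0.74

Σσ²ᵢ = 1.53² + 1.56² + 1.02² + 1.07² = 6.9598
Covariances σ_ij = r_ij · s_i · s_j:
  σ(Q1,Q2) = 0.23 × 1.53 × 1.56 = 0.5490
  σ(Q1,Q3) = 0.54 × 1.53 × 1.02 = 0.8427
  σ(Q1,Q4) = 0.70 × 1.53 × 1.07 = 1.1460
  σ(Q2,Q3) = 0.57 × 1.56 × 1.02 = 0.9070
  σ(Q2,Q4) = 0.17 × 1.56 × 1.07 = 0.2838
  σ(Q3,Q4) = 0.51 × 1.02 × 1.07 = 0.5566
σ²_T = Σσ²ᵢ + 2·Σσ_ij = 6.9598 + 2 × 4.2851 = 15.5300
α = (4/3)·(1 − 6.9598/15.5300) = 0.74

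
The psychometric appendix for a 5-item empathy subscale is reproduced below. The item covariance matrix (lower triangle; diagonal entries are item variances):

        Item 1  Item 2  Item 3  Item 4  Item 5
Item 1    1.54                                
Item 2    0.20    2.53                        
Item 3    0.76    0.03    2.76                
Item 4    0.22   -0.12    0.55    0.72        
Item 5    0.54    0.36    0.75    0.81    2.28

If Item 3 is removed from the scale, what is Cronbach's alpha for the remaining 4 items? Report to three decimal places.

α = 0.483

Remaining items: Item 1, Item 2, Item 4, Item 5 (k = 4).
Σσ²ᵢ = 1.54 + 2.53 + 0.72 + 2.28 = 7.07
σ²_T = 7.07 + 2 × 2.01 = 11.09
α (item deleted) = (4/3)·(1 − 7.07/11.09) = 0.483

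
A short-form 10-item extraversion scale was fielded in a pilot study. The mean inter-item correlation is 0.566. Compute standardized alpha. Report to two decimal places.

α = 0.93

Standardized α = k·r̄ / (1 + (k−1)·r̄) = 10 × 0.566 / (1 + 9 × 0.566)
  = 5.6600 / 6.0940 = 0.93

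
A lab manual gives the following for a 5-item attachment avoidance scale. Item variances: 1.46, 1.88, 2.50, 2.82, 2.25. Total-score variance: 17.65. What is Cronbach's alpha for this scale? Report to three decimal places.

Cronbach's alpha = 0.477

sum of item variances = 1.46 + 1.88 + 2.50 + 2.82 + 2.25 = 10.91
α = (k/(k−1))·(1 − sum of item variances/σ²_T) = (5/4)·(1 − 10.91/17.65) = 0.477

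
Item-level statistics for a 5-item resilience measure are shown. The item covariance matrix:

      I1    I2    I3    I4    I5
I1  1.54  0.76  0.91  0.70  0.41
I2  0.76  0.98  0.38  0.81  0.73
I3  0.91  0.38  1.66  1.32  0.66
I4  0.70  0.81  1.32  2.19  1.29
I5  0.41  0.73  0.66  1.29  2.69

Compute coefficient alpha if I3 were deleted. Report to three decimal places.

Remaining items: I1, I2, I4, I5 (k = 4).
Σσ²ᵢ = 1.54 + 0.98 + 2.19 + 2.69 = 7.40
σ²_total = 7.40 + 2 × 4.70 = 16.80
α (item deleted) = (4/3)·(1 − 7.40/16.80) = 0.746

coefficient alpha = 0.746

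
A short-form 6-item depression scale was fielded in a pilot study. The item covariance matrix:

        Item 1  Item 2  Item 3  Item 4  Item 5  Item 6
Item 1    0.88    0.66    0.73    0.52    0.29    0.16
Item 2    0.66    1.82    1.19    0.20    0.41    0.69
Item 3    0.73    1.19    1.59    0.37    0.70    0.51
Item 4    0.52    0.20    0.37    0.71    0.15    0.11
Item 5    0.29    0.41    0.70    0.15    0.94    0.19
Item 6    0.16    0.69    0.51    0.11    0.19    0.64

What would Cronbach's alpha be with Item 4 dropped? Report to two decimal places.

Remaining items: Item 1, Item 2, Item 3, Item 5, Item 6 (k = 5).
Σσ²ᵢ = 0.88 + 1.82 + 1.59 + 0.94 + 0.64 = 5.87
Var(T) = 5.87 + 2 × 5.53 = 16.93
α (item deleted) = (5/4)·(1 − 5.87/16.93) = 0.82

Cronbach's alpha = 0.82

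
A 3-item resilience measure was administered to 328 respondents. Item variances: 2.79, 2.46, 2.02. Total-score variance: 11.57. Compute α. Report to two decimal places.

Σσ²ᵢ = 2.79 + 2.46 + 2.02 = 7.27
α = (k/(k−1))·(1 − Σσ²ᵢ/σ²_T) = (3/2)·(1 − 7.27/11.57) = 0.56

α = 0.56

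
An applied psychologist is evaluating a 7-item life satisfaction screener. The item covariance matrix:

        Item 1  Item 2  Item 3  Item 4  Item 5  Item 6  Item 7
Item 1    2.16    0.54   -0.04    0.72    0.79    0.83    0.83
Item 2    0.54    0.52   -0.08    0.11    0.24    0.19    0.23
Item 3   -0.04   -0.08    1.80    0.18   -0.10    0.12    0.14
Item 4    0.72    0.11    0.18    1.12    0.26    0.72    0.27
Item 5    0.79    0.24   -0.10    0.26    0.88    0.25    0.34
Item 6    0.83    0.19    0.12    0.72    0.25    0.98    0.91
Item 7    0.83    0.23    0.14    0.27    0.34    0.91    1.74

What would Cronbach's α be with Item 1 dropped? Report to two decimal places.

Remaining items: Item 2, Item 3, Item 4, Item 5, Item 6, Item 7 (k = 6).
Σσ²ᵢ = 0.52 + 1.80 + 1.12 + 0.88 + 0.98 + 1.74 = 7.04
σ²_total = 7.04 + 2 × 3.78 = 14.60
α (item deleted) = (6/5)·(1 − 7.04/14.60) = 0.62

Cronbach's α = 0.62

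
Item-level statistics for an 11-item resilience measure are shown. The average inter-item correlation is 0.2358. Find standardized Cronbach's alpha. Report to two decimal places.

standardized Cronbach's alpha = 0.77

Standardized α = k·r̄ / (1 + (k−1)·r̄) = 11 × 0.2358 / (1 + 10 × 0.2358)
  = 2.5938 / 3.3580 = 0.77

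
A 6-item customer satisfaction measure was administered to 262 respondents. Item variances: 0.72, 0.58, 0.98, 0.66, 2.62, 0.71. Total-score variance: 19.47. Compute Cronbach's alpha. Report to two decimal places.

α = 0.81

Σσᵢ² = 0.72 + 0.58 + 0.98 + 0.66 + 2.62 + 0.71 = 6.27
α = (k/(k−1))·(1 − Σσᵢ²/σ²_total) = (6/5)·(1 − 6.27/19.47) = 0.81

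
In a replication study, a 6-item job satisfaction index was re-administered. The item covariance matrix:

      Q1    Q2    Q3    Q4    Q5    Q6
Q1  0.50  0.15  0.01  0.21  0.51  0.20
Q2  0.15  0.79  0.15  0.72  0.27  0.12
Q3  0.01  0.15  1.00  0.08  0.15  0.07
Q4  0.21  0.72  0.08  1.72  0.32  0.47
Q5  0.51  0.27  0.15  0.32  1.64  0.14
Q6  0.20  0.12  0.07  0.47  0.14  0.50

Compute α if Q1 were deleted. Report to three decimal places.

α = 0.586

Remaining items: Q2, Q3, Q4, Q5, Q6 (k = 5).
ΣVar(i) = 0.79 + 1.00 + 1.72 + 1.64 + 0.50 = 5.65
Var(T) = 5.65 + 2 × 2.49 = 10.63
α (item deleted) = (5/4)·(1 − 5.65/10.63) = 0.586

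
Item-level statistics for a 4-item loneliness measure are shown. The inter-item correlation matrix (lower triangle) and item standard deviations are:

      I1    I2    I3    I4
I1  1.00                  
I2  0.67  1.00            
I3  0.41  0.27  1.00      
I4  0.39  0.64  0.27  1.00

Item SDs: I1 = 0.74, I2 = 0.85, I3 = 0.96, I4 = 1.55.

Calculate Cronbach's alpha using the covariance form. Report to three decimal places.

Cronbach's alpha = 0.711

Σσ²ᵢ = 0.74² + 0.85² + 0.96² + 1.55² = 4.5942
Covariances σ_ij = r_ij · s_i · s_j:
  σ(I1,I2) = 0.67 × 0.74 × 0.85 = 0.4214
  σ(I1,I3) = 0.41 × 0.74 × 0.96 = 0.2913
  σ(I1,I4) = 0.39 × 0.74 × 1.55 = 0.4473
  σ(I2,I3) = 0.27 × 0.85 × 0.96 = 0.2203
  σ(I2,I4) = 0.64 × 0.85 × 1.55 = 0.8432
  σ(I3,I4) = 0.27 × 0.96 × 1.55 = 0.4018
σ²_T = Σσ²ᵢ + 2·Σσ_ij = 4.5942 + 2 × 2.6253 = 9.8448
α = (4/3)·(1 − 4.5942/9.8448) = 0.711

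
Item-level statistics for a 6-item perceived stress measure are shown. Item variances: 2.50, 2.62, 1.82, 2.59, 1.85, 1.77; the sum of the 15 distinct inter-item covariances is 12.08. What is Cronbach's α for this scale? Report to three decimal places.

ΣVar(i) = 2.50 + 2.62 + 1.82 + 2.59 + 1.85 + 1.77 = 13.15
Sum of distinct covariances = 12.08
σ²_total = ΣVar(i) + 2·Σcov = 13.15 + 2 × 12.08 = 37.31
α = (6/5)·(1 − 13.15/37.31) = 0.777

Cronbach's α = 0.777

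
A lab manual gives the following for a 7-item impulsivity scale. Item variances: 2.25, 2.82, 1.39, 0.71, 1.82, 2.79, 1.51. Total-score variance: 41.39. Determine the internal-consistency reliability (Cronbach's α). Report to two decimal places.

sum of item variances = 2.25 + 2.82 + 1.39 + 0.71 + 1.82 + 2.79 + 1.51 = 13.29
α = (k/(k−1))·(1 − sum of item variances/σ²_total) = (7/6)·(1 − 13.29/41.39) = 0.79

α = 0.79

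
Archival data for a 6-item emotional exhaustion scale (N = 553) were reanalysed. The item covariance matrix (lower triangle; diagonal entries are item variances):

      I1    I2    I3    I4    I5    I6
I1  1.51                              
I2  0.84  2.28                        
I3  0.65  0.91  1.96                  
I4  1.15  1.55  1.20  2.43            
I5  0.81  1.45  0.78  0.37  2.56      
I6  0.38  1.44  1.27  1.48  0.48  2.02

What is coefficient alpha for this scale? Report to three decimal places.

ΣVar(i) = 1.51 + 2.28 + 1.96 + 2.43 + 2.56 + 2.02 = 12.76
Σ_{i<j} σ_ij = 14.76
σ²_T = 12.76 + 2 × 14.76 = 42.28
α = (k/(k−1))·(1 − ΣVar(i)/σ²_T) = (6/5)·(1 − 12.76/42.28) = 0.838

α = 0.838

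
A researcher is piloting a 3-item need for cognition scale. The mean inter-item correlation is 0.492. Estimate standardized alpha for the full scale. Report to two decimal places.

standardized alpha = 0.74

Standardized α = k·r̄ / (1 + (k−1)·r̄) = 3 × 0.492 / (1 + 2 × 0.492)
  = 1.4760 / 1.9840 = 0.74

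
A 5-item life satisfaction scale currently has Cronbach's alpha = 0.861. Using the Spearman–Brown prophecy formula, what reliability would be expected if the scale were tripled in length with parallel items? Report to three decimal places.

predicted reliability = 0.949

Length factor m = 3
α' = m·α / (1 + (m−1)·α)
   = 3 × 0.861 / (1 + (3 − 1) × 0.861)
   = 2.5830 / 2.7220 = 0.949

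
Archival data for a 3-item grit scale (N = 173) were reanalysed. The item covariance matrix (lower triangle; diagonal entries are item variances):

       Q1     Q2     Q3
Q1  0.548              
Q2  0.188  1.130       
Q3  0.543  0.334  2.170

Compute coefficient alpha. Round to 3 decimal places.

sum of item variances = 0.548 + 1.130 + 2.170 = 3.848
Sum of off-diagonal covariances = 1.065
σ²_total = 3.848 + 2 × 1.065 = 5.978
α = (k/(k−1))·(1 − sum of item variances/σ²_total) = (3/2)·(1 − 3.848/5.978) = 0.534

coefficient alpha = 0.534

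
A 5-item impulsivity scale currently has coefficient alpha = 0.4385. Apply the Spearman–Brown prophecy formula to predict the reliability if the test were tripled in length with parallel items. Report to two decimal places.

Length factor m = 3
α' = m·α / (1 + (m−1)·α)
   = 3 × 0.4385 / (1 + (3 − 1) × 0.4385)
   = 1.3155 / 1.8770 = 0.70

predicted reliability = 0.70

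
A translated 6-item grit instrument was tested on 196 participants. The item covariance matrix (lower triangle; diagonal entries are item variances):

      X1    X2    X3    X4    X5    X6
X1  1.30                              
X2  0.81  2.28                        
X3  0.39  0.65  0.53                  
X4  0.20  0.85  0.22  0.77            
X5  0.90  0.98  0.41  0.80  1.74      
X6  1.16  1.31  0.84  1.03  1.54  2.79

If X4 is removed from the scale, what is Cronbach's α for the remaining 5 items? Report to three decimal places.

Remaining items: X1, X2, X3, X5, X6 (k = 5).
sum of item variances = 1.30 + 2.28 + 0.53 + 1.74 + 2.79 = 8.64
σ²_total = 8.64 + 2 × 8.99 = 26.62
α (item deleted) = (5/4)·(1 − 8.64/26.62) = 0.844

α = 0.844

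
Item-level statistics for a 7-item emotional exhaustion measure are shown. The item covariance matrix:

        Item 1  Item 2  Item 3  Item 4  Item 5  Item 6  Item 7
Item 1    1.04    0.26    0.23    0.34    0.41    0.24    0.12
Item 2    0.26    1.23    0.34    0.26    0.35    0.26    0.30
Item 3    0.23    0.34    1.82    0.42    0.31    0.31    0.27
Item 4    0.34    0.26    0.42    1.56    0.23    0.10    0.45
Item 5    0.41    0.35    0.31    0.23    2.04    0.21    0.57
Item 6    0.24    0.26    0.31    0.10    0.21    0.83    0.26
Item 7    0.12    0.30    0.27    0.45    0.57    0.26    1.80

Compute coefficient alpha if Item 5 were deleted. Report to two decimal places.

α = 0.60

Remaining items: Item 1, Item 2, Item 3, Item 4, Item 6, Item 7 (k = 6).
Σσ²ᵢ = 1.04 + 1.23 + 1.82 + 1.56 + 0.83 + 1.80 = 8.28
σ²_total = 8.28 + 2 × 4.16 = 16.60
α (item deleted) = (6/5)·(1 − 8.28/16.60) = 0.60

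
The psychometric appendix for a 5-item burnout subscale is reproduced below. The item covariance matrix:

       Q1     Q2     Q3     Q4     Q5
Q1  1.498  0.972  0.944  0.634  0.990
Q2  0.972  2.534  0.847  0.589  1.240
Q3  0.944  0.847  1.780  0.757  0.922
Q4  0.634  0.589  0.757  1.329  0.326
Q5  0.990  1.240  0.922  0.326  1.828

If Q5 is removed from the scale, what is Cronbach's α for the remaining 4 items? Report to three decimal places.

α = 0.761

Remaining items: Q1, Q2, Q3, Q4 (k = 4).
Σσᵢ² = 1.498 + 2.534 + 1.780 + 1.329 = 7.141
σ²_T = 7.141 + 2 × 4.743 = 16.627
α (item deleted) = (4/3)·(1 − 7.141/16.627) = 0.761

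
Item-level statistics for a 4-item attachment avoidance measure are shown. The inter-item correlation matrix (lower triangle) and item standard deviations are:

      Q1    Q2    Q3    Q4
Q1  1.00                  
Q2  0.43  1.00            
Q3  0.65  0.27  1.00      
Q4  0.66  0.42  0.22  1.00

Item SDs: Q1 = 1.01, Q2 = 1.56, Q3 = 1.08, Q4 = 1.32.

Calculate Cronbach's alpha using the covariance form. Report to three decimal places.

Σσ²ᵢ = 1.01² + 1.56² + 1.08² + 1.32² = 6.3625
Covariances σ_ij = r_ij · s_i · s_j:
  σ(Q1,Q2) = 0.43 × 1.01 × 1.56 = 0.6775
  σ(Q1,Q3) = 0.65 × 1.01 × 1.08 = 0.7090
  σ(Q1,Q4) = 0.66 × 1.01 × 1.32 = 0.8799
  σ(Q2,Q3) = 0.27 × 1.56 × 1.08 = 0.4549
  σ(Q2,Q4) = 0.42 × 1.56 × 1.32 = 0.8649
  σ(Q3,Q4) = 0.22 × 1.08 × 1.32 = 0.3136
σ²_T = Σσ²ᵢ + 2·Σσ_ij = 6.3625 + 2 × 3.8998 = 14.1621
α = (4/3)·(1 − 6.3625/14.1621) = 0.734

Cronbach's alpha = 0.734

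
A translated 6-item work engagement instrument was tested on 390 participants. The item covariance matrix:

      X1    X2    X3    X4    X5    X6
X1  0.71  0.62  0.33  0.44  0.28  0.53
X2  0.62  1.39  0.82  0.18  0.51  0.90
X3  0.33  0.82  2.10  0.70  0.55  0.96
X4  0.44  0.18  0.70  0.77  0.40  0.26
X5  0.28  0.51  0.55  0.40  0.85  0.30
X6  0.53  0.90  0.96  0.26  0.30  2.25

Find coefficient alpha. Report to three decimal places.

Σσ²ᵢ = 0.71 + 1.39 + 2.10 + 0.77 + 0.85 + 2.25 = 8.07
Sum of the distinct covariances = 7.78
σ²_total = 8.07 + 2 × 7.78 = 23.63
α = (k/(k−1))·(1 − Σσ²ᵢ/σ²_total) = (6/5)·(1 − 8.07/23.63) = 0.790

coefficient alpha = 0.790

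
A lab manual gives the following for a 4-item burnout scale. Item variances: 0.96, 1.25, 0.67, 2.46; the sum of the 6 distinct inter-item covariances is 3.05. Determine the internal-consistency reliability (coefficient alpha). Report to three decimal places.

ΣVar(i) = 0.96 + 1.25 + 0.67 + 2.46 = 5.34
Sum of distinct covariances = 3.05
σ²_T = ΣVar(i) + 2·Σcov = 5.34 + 2 × 3.05 = 11.44
α = (4/3)·(1 − 5.34/11.44) = 0.711

α = 0.711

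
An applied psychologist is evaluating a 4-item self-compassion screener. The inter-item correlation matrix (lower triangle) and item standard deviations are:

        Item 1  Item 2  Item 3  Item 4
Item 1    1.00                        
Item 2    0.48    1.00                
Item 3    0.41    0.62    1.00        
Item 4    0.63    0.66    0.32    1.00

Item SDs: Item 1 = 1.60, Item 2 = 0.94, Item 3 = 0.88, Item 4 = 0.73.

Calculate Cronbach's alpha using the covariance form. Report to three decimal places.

α = 0.766

Σσ²ᵢ = 1.60² + 0.94² + 0.88² + 0.73² = 4.7509
Covariances σ_ij = r_ij · s_i · s_j:
  σ(Item 1,Item 2) = 0.48 × 1.60 × 0.94 = 0.7219
  σ(Item 1,Item 3) = 0.41 × 1.60 × 0.88 = 0.5773
  σ(Item 1,Item 4) = 0.63 × 1.60 × 0.73 = 0.7358
  σ(Item 2,Item 3) = 0.62 × 0.94 × 0.88 = 0.5129
  σ(Item 2,Item 4) = 0.66 × 0.94 × 0.73 = 0.4529
  σ(Item 3,Item 4) = 0.32 × 0.88 × 0.73 = 0.2056
σ²_T = Σσ²ᵢ + 2·Σσ_ij = 4.7509 + 2 × 3.2064 = 11.1637
α = (4/3)·(1 − 4.7509/11.1637) = 0.766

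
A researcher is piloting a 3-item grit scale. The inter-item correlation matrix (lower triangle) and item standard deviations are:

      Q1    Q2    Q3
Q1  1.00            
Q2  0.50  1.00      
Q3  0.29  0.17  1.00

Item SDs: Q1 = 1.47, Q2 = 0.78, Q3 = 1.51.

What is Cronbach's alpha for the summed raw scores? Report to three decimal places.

α = 0.539

Σσ²ᵢ = 1.47² + 0.78² + 1.51² = 5.0494
Covariances σ_ij = r_ij · s_i · s_j:
  σ(Q1,Q2) = 0.50 × 1.47 × 0.78 = 0.5733
  σ(Q1,Q3) = 0.29 × 1.47 × 1.51 = 0.6437
  σ(Q2,Q3) = 0.17 × 0.78 × 1.51 = 0.2002
σ²_T = Σσ²ᵢ + 2·Σσ_ij = 5.0494 + 2 × 1.4172 = 7.8838
α = (3/2)·(1 − 5.0494/7.8838) = 0.539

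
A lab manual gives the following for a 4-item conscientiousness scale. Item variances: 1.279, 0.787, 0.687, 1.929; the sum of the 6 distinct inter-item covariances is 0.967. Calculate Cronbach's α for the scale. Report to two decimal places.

Σσ²ᵢ = 1.279 + 0.787 + 0.687 + 1.929 = 4.682
Sum of distinct covariances = 0.967
Var(T) = Σσ²ᵢ + 2·Σcov = 4.682 + 2 × 0.967 = 6.616
α = (4/3)·(1 − 4.682/6.616) = 0.39

Cronbach's α = 0.39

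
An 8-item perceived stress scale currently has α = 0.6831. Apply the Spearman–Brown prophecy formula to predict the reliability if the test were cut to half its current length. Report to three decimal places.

Length factor m = 1/2
α' = m·α / (1 − (1−m)·α)
   = 1/2 × 0.6831 / (1 − (1 − 1/2) × 0.6831)
   = 0.3416 / 0.6584 = 0.519

predicted reliability = 0.519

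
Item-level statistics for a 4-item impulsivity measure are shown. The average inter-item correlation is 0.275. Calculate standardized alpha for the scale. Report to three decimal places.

α = 0.603

Standardized α = k·r̄ / (1 + (k−1)·r̄) = 4 × 0.275 / (1 + 3 × 0.275)
  = 1.1000 / 1.8250 = 0.603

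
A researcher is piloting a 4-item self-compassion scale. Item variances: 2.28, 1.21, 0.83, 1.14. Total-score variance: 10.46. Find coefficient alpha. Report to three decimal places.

coefficient alpha = 0.637

Σσᵢ² = 2.28 + 1.21 + 0.83 + 1.14 = 5.46
α = (k/(k−1))·(1 − Σσᵢ²/σ²_total) = (4/3)·(1 − 5.46/10.46) = 0.637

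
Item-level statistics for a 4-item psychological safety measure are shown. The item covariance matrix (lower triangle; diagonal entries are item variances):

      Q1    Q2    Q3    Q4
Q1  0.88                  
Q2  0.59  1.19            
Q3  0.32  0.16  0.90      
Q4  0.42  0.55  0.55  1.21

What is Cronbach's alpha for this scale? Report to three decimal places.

sum of item variances = 0.88 + 1.19 + 0.90 + 1.21 = 4.18
Sum of off-diagonal covariances = 2.59
Var(T) = 4.18 + 2 × 2.59 = 9.36
α = (k/(k−1))·(1 − sum of item variances/Var(T)) = (4/3)·(1 − 4.18/9.36) = 0.738

Cronbach's alpha = 0.738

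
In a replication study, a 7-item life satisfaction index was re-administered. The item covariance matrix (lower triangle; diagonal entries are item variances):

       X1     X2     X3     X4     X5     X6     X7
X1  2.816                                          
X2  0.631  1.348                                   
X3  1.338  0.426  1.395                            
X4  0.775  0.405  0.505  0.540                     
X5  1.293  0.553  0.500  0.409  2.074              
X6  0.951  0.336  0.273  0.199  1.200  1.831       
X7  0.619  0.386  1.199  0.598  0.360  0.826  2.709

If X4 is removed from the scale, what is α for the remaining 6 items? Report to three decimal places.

α = 0.770

Remaining items: X1, X2, X3, X5, X6, X7 (k = 6).
ΣVar(i) = 2.816 + 1.348 + 1.395 + 2.074 + 1.831 + 2.709 = 12.173
total variance = 12.173 + 2 × 10.891 = 33.955
α (item deleted) = (6/5)·(1 − 12.173/33.955) = 0.770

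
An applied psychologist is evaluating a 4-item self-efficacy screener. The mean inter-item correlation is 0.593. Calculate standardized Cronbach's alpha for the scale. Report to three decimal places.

α = 0.854

Standardized α = k·r̄ / (1 + (k−1)·r̄) = 4 × 0.593 / (1 + 3 × 0.593)
  = 2.3720 / 2.7790 = 0.854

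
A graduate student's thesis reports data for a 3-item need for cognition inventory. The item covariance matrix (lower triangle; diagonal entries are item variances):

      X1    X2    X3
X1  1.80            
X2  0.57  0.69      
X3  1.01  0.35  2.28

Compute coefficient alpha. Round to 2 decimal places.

Σσᵢ² = 1.80 + 0.69 + 2.28 = 4.77
Σ_{i<j} σ_ij = 1.93
Var(T) = 4.77 + 2 × 1.93 = 8.63
α = (k/(k−1))·(1 − Σσᵢ²/Var(T)) = (3/2)·(1 − 4.77/8.63) = 0.67

coefficient alpha = 0.67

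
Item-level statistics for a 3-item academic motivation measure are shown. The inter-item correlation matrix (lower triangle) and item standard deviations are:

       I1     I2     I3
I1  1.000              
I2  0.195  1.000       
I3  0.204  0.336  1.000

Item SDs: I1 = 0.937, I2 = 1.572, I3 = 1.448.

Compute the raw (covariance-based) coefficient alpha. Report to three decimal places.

α = 0.492

Σσ²ᵢ = 0.937² + 1.572² + 1.448² = 5.4459
Covariances σ_ij = r_ij · s_i · s_j:
  σ(I1,I2) = 0.195 × 0.937 × 1.572 = 0.2872
  σ(I1,I3) = 0.204 × 0.937 × 1.448 = 0.2768
  σ(I2,I3) = 0.336 × 1.572 × 1.448 = 0.7648
σ²_T = Σσ²ᵢ + 2·Σσ_ij = 5.4459 + 2 × 1.3288 = 8.1035
α = (3/2)·(1 − 5.4459/8.1035) = 0.492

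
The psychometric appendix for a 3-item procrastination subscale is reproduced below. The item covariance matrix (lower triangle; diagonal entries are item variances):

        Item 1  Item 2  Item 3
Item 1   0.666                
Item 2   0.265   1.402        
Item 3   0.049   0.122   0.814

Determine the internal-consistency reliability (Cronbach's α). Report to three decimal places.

Cronbach's α = 0.348

ΣVar(i) = 0.666 + 1.402 + 0.814 = 2.882
Sum of off-diagonal covariances = 0.436
Var(T) = 2.882 + 2 × 0.436 = 3.754
α = (k/(k−1))·(1 − ΣVar(i)/Var(T)) = (3/2)·(1 − 2.882/3.754) = 0.348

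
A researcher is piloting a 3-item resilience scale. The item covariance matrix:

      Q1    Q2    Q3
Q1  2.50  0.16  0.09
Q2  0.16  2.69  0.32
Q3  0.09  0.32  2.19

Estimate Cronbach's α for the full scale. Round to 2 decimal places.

α = 0.20

Σσᵢ² = 2.50 + 2.69 + 2.19 = 7.38
Σ_{i<j} σ_ij = 0.57
total variance = 7.38 + 2 × 0.57 = 8.52
α = (k/(k−1))·(1 − Σσᵢ²/total variance) = (3/2)·(1 − 7.38/8.52) = 0.20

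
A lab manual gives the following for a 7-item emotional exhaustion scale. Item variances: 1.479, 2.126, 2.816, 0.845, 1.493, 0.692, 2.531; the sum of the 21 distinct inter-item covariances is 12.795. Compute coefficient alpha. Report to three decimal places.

coefficient alpha = 0.795

Σσ²ᵢ = 1.479 + 2.126 + 2.816 + 0.845 + 1.493 + 0.692 + 2.531 = 11.982
Sum of distinct covariances = 12.795
σ²_T = Σσ²ᵢ + 2·Σcov = 11.982 + 2 × 12.795 = 37.572
α = (7/6)·(1 − 11.982/37.572) = 0.795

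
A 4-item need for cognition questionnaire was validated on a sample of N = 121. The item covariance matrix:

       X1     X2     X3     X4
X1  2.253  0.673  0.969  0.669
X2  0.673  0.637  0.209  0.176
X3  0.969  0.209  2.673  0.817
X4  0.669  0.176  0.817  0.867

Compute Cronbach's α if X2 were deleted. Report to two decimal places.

α = 0.69

Remaining items: X1, X3, X4 (k = 3).
ΣVar(i) = 2.253 + 2.673 + 0.867 = 5.793
σ²_T = 5.793 + 2 × 2.455 = 10.703
α (item deleted) = (3/2)·(1 − 5.793/10.703) = 0.69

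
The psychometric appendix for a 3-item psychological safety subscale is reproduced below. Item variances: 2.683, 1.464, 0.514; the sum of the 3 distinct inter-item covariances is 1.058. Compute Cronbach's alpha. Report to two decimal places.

α = 0.47

ΣVar(i) = 2.683 + 1.464 + 0.514 = 4.661
Sum of distinct covariances = 1.058
total variance = ΣVar(i) + 2·Σcov = 4.661 + 2 × 1.058 = 6.777
α = (3/2)·(1 − 4.661/6.777) = 0.47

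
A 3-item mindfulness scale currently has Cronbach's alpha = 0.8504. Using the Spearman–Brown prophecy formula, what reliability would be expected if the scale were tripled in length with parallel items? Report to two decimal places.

predicted reliability = 0.94

Length factor m = 3
α' = m·α / (1 + (m−1)·α)
   = 3 × 0.8504 / (1 + (3 − 1) × 0.8504)
   = 2.5512 / 2.7008 = 0.94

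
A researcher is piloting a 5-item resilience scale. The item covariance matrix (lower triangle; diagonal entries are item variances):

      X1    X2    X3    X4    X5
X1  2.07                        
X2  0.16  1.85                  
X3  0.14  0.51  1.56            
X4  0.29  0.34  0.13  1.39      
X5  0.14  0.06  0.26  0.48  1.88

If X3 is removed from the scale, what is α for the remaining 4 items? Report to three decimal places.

α = 0.387

Remaining items: X1, X2, X4, X5 (k = 4).
Σσ²ᵢ = 2.07 + 1.85 + 1.39 + 1.88 = 7.19
σ²_total = 7.19 + 2 × 1.47 = 10.13
α (item deleted) = (4/3)·(1 − 7.19/10.13) = 0.387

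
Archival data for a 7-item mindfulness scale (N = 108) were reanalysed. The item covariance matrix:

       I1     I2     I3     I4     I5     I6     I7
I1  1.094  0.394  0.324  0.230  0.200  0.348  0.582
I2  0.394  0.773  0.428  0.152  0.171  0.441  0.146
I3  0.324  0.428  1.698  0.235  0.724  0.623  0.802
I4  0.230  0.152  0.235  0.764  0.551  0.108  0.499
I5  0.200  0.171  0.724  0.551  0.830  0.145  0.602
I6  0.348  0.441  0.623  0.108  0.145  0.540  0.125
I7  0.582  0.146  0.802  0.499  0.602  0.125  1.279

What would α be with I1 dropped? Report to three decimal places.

Remaining items: I2, I3, I4, I5, I6, I7 (k = 6).
ΣVar(i) = 0.773 + 1.698 + 0.764 + 0.830 + 0.540 + 1.279 = 5.884
σ²_total = 5.884 + 2 × 5.752 = 17.388
α (item deleted) = (6/5)·(1 − 5.884/17.388) = 0.794

α = 0.794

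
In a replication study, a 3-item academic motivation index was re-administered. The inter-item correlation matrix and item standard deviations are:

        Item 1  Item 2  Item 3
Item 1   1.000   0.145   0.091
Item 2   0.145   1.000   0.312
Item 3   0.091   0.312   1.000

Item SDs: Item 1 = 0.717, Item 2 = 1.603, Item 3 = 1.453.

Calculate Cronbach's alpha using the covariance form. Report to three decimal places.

Σσ²ᵢ = 0.717² + 1.603² + 1.453² = 5.1949
Covariances σ_ij = r_ij · s_i · s_j:
  σ(Item 1,Item 2) = 0.145 × 0.717 × 1.603 = 0.1667
  σ(Item 1,Item 3) = 0.091 × 0.717 × 1.453 = 0.0948
  σ(Item 2,Item 3) = 0.312 × 1.603 × 1.453 = 0.7267
σ²_T = Σσ²ᵢ + 2·Σσ_ij = 5.1949 + 2 × 0.9882 = 7.1713
α = (3/2)·(1 − 5.1949/7.1713) = 0.413

α = 0.413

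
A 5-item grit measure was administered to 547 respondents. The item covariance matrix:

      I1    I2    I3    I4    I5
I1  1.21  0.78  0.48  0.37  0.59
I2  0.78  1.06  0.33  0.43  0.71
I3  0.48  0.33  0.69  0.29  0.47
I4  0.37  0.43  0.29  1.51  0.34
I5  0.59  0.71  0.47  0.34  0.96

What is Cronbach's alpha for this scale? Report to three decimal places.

Σσᵢ² = 1.21 + 1.06 + 0.69 + 1.51 + 0.96 = 5.43
Σ_{i<j} σ_ij = 4.79
σ²_total = 5.43 + 2 × 4.79 = 15.01
α = (k/(k−1))·(1 − Σσᵢ²/σ²_total) = (5/4)·(1 − 5.43/15.01) = 0.798

Cronbach's alpha = 0.798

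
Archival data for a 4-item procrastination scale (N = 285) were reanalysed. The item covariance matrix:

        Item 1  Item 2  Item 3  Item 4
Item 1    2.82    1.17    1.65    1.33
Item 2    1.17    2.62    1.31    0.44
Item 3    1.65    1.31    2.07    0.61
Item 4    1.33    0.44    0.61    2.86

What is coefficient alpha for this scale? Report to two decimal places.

Σσᵢ² = 2.82 + 2.62 + 2.07 + 2.86 = 10.37
Σ_{i<j} σ_ij = 6.51
σ²_T = 10.37 + 2 × 6.51 = 23.39
α = (k/(k−1))·(1 − Σσᵢ²/σ²_T) = (4/3)·(1 − 10.37/23.39) = 0.74

coefficient alpha = 0.74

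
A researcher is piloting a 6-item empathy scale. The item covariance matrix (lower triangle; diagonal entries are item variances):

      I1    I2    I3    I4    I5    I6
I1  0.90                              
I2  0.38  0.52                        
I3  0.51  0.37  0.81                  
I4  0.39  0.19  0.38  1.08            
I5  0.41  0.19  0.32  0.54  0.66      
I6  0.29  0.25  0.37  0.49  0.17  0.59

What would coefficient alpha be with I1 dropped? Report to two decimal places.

α = 0.80

Remaining items: I2, I3, I4, I5, I6 (k = 5).
sum of item variances = 0.52 + 0.81 + 1.08 + 0.66 + 0.59 = 3.66
Var(T) = 3.66 + 2 × 3.27 = 10.20
α (item deleted) = (5/4)·(1 − 3.66/10.20) = 0.80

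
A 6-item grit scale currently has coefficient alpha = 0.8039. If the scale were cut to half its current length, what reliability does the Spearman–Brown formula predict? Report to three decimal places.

predicted reliability = 0.672

Length factor m = 1/2
α' = m·α / (1 − (1−m)·α)
   = 1/2 × 0.8039 / (1 − (1 − 1/2) × 0.8039)
   = 0.4019 / 0.5980 = 0.672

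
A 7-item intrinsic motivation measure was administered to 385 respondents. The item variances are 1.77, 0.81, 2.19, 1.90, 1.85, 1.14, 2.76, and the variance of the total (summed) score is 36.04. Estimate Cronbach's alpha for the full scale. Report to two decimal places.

α = 0.76

Σσ²ᵢ = 1.77 + 0.81 + 2.19 + 1.90 + 1.85 + 1.14 + 2.76 = 12.42
α = (k/(k−1))·(1 − Σσ²ᵢ/Var(T)) = (7/6)·(1 − 12.42/36.04) = 0.76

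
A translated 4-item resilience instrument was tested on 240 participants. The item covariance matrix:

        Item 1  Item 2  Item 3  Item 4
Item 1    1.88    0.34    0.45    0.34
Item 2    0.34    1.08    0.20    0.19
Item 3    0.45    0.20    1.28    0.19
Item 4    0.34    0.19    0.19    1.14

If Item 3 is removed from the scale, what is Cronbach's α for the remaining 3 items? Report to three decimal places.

Remaining items: Item 1, Item 2, Item 4 (k = 3).
Σσᵢ² = 1.88 + 1.08 + 1.14 = 4.10
Var(T) = 4.10 + 2 × 0.87 = 5.84
α (item deleted) = (3/2)·(1 − 4.10/5.84) = 0.447

α = 0.447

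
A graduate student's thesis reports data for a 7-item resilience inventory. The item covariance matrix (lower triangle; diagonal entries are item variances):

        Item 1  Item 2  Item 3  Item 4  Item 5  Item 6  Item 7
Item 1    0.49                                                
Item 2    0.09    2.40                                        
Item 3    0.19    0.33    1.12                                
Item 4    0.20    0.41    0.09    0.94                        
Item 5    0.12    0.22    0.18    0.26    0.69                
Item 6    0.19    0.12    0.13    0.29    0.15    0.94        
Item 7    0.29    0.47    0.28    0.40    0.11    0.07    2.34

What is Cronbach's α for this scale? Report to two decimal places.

α = 0.59

sum of item variances = 0.49 + 2.40 + 1.12 + 0.94 + 0.69 + 0.94 + 2.34 = 8.92
Sum of the distinct covariances = 4.59
σ²_total = 8.92 + 2 × 4.59 = 18.10
α = (k/(k−1))·(1 − sum of item variances/σ²_total) = (7/6)·(1 − 8.92/18.10) = 0.59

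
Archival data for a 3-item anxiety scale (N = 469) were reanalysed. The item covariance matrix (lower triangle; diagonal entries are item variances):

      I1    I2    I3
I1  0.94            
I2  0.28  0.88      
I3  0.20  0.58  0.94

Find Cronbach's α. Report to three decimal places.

Cronbach's α = 0.652

ΣVar(i) = 0.94 + 0.88 + 0.94 = 2.76
Σ_{i<j} σ_ij = 1.06
σ²_total = 2.76 + 2 × 1.06 = 4.88
α = (k/(k−1))·(1 − ΣVar(i)/σ²_total) = (3/2)·(1 − 2.76/4.88) = 0.652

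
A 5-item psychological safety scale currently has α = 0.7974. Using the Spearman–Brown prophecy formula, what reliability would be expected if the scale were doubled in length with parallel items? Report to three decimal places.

Length factor m = 2
α' = m·α / (1 + (m−1)·α)
   = 2 × 0.7974 / (1 + (2 − 1) × 0.7974)
   = 1.5948 / 1.7974 = 0.887

predicted reliability = 0.887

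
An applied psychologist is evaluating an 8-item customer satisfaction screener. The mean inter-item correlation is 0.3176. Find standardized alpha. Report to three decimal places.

standardized alpha = 0.788

Standardized α = k·r̄ / (1 + (k−1)·r̄) = 8 × 0.3176 / (1 + 7 × 0.3176)
  = 2.5408 / 3.2232 = 0.788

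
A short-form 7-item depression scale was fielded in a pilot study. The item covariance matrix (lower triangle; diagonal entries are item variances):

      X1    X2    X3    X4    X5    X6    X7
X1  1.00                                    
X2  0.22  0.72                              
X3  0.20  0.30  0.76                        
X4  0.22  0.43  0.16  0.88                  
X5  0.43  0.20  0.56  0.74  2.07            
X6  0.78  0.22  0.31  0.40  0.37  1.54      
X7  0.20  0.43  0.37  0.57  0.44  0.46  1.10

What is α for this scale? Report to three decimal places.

ΣVar(i) = 1.00 + 0.72 + 0.76 + 0.88 + 2.07 + 1.54 + 1.10 = 8.07
Σ_{i<j} σ_ij = 8.01
σ²_T = 8.07 + 2 × 8.01 = 24.09
α = (k/(k−1))·(1 − ΣVar(i)/σ²_T) = (7/6)·(1 − 8.07/24.09) = 0.776

α = 0.776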